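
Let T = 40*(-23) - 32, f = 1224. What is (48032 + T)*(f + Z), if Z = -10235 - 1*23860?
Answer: -1547566680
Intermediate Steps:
Z = -34095 (Z = -10235 - 23860 = -34095)
T = -952 (T = -920 - 32 = -952)
(48032 + T)*(f + Z) = (48032 - 952)*(1224 - 34095) = 47080*(-32871) = -1547566680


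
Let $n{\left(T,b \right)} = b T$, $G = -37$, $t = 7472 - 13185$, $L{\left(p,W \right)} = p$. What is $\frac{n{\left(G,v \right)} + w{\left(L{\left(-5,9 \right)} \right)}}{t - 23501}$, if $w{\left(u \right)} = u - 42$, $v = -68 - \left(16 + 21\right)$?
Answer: $- \frac{1919}{14607} \approx -0.13138$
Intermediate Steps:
$t = -5713$ ($t = 7472 - 13185 = -5713$)
$v = -105$ ($v = -68 - 37 = -105$)
$w{\left(u \right)} = -42 + u$
$n{\left(T,b \right)} = T b$
$\frac{n{\left(G,v \right)} + w{\left(L{\left(-5,9 \right)} \right)}}{t - 23501} = \frac{\left(-37\right) \left(-105\right) - 47}{-5713 - 23501} = \frac{3885 - 47}{-29214} = 3838 \left(- \frac{1}{29214}\right) = - \frac{1919}{14607}$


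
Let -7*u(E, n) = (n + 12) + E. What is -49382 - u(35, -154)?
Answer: -345781/7 ≈ -49397.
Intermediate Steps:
u(E, n) = -12/7 - E/7 - n/7 (u(E, n) = -((n + 12) + E)/7 = -((12 + n) + E)/7 = -(12 + E + n)/7 = -12/7 - E/7 - n/7)
-49382 - u(35, -154) = -49382 - (-12/7 - ⅐*35 - ⅐*(-154)) = -49382 - (-12/7 - 5 + 22) = -49382 - 1*107/7 = -49382 - 107/7 = -345781/7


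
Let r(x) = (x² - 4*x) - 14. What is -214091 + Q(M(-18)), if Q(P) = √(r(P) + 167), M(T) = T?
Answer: -214091 + 3*√61 ≈ -2.1407e+5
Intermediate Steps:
r(x) = -14 + x² - 4*x
Q(P) = √(153 + P² - 4*P) (Q(P) = √((-14 + P² - 4*P) + 167) = √(153 + P² - 4*P))
-214091 + Q(M(-18)) = -214091 + √(153 + (-18)² - 4*(-18)) = -214091 + √(153 + 324 + 72) = -214091 + √549 = -214091 + 3*√61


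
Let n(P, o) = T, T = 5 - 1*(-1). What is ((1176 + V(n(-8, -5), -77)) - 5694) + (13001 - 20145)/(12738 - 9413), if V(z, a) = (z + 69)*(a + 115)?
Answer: -292276/175 ≈ -1670.1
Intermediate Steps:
T = 6 (T = 5 + 1 = 6)
n(P, o) = 6
V(z, a) = (69 + z)*(115 + a)
((1176 + V(n(-8, -5), -77)) - 5694) + (13001 - 20145)/(12738 - 9413) = ((1176 + (7935 + 69*(-77) + 115*6 - 77*6)) - 5694) + (13001 - 20145)/(12738 - 9413) = ((1176 + (7935 - 5313 + 690 - 462)) - 5694) - 7144/3325 = ((1176 + 2850) - 5694) - 7144*1/3325 = (4026 - 5694) - 376/175 = -1668 - 376/175 = -292276/175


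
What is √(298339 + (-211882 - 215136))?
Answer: I*√128679 ≈ 358.72*I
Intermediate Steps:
√(298339 + (-211882 - 215136)) = √(298339 - 427018) = √(-128679) = I*√128679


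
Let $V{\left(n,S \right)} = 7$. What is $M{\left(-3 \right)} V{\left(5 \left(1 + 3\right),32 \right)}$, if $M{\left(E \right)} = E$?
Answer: $-21$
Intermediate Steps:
$M{\left(-3 \right)} V{\left(5 \left(1 + 3\right),32 \right)} = \left(-3\right) 7 = -21$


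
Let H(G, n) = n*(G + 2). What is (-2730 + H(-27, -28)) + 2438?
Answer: 408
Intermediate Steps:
H(G, n) = n*(2 + G)
(-2730 + H(-27, -28)) + 2438 = (-2730 - 28*(2 - 27)) + 2438 = (-2730 - 28*(-25)) + 2438 = (-2730 + 700) + 2438 = -2030 + 2438 = 408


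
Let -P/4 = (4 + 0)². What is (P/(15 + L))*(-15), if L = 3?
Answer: 160/3 ≈ 53.333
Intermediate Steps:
P = -64 (P = -4*(4 + 0)² = -4*4² = -4*16 = -64)
(P/(15 + L))*(-15) = (-64/(15 + 3))*(-15) = (-64/18)*(-15) = ((1/18)*(-64))*(-15) = -32/9*(-15) = 160/3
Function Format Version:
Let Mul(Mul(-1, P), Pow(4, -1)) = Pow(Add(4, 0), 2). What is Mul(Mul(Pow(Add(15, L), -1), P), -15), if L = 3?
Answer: Rational(160, 3) ≈ 53.333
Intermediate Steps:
P = -64 (P = Mul(-4, Pow(Add(4, 0), 2)) = Mul(-4, Pow(4, 2)) = Mul(-4, 16) = -64)
Mul(Mul(Pow(Add(15, L), -1), P), -15) = Mul(Mul(Pow(Add(15, 3), -1), -64), -15) = Mul(Mul(Pow(18, -1), -64), -15) = Mul(Mul(Rational(1, 18), -64), -15) = Mul(Rational(-32, 9), -15) = Rational(160, 3)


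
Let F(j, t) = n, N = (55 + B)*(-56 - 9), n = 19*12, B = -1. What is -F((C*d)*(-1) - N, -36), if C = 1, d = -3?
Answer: -228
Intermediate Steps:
n = 228
N = -3510 (N = (55 - 1)*(-56 - 9) = 54*(-65) = -3510)
F(j, t) = 228
-F((C*d)*(-1) - N, -36) = -1*228 = -228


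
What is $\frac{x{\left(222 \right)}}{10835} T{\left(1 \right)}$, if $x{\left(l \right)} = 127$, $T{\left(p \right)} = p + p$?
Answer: $\frac{254}{10835} \approx 0.023443$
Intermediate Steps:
$T{\left(p \right)} = 2 p$
$\frac{x{\left(222 \right)}}{10835} T{\left(1 \right)} = \frac{127}{10835} \cdot 2 \cdot 1 = 127 \cdot \frac{1}{10835} \cdot 2 = \frac{127}{10835} \cdot 2 = \frac{254}{10835}$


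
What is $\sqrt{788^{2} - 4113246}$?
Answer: $11 i \sqrt{28862} \approx 1868.8 i$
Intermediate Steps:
$\sqrt{788^{2} - 4113246} = \sqrt{620944 - 4113246} = \sqrt{-3492302} = 11 i \sqrt{28862}$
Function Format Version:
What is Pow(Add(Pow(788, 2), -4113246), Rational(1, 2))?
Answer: Mul(11, I, Pow(28862, Rational(1, 2))) ≈ Mul(1868.8, I)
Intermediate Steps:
Pow(Add(Pow(788, 2), -4113246), Rational(1, 2)) = Pow(Add(620944, -4113246), Rational(1, 2)) = Pow(-3492302, Rational(1, 2)) = Mul(11, I, Pow(28862, Rational(1, 2)))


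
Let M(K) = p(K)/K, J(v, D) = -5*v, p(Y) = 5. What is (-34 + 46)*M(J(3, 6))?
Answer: -4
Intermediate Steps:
M(K) = 5/K
(-34 + 46)*M(J(3, 6)) = (-34 + 46)*(5/((-5*3))) = 12*(5/(-15)) = 12*(5*(-1/15)) = 12*(-⅓) = -4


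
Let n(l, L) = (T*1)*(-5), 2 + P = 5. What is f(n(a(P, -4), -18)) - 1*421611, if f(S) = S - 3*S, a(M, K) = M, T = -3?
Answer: -421641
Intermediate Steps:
P = 3 (P = -2 + 5 = 3)
n(l, L) = 15 (n(l, L) = -3*1*(-5) = -3*(-5) = 15)
f(S) = -2*S
f(n(a(P, -4), -18)) - 1*421611 = -2*15 - 1*421611 = -30 - 421611 = -421641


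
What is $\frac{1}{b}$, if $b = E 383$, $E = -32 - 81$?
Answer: $- \frac{1}{43279} \approx -2.3106 \cdot 10^{-5}$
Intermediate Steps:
$E = -113$ ($E = -32 - 81 = -113$)
$b = -43279$ ($b = \left(-113\right) 383 = -43279$)
$\frac{1}{b} = \frac{1}{-43279} = - \frac{1}{43279}$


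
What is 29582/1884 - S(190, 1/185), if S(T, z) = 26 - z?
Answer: -1793743/174270 ≈ -10.293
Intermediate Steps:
29582/1884 - S(190, 1/185) = 29582/1884 - (26 - 1/185) = 29582*(1/1884) - (26 - 1*1/185) = 14791/942 - (26 - 1/185) = 14791/942 - 1*4809/185 = 14791/942 - 4809/185 = -1793743/174270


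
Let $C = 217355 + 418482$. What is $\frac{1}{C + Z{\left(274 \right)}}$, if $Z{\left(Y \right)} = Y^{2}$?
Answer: $\frac{1}{710913} \approx 1.4066 \cdot 10^{-6}$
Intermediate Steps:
$C = 635837$
$\frac{1}{C + Z{\left(274 \right)}} = \frac{1}{635837 + 274^{2}} = \frac{1}{635837 + 75076} = \frac{1}{710913}$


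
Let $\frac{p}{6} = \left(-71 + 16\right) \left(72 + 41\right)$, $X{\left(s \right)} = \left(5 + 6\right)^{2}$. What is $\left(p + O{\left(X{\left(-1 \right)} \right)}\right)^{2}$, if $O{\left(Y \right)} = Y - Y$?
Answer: $1390544100$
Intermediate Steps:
$X{\left(s \right)} = 121$ ($X{\left(s \right)} = 11^{2} = 121$)
$O{\left(Y \right)} = 0$
$p = -37290$ ($p = 6 \left(-71 + 16\right) \left(72 + 41\right) = 6 \left(\left(-55\right) 113\right) = 6 \left(-6215\right) = -37290$)
$\left(p + O{\left(X{\left(-1 \right)} \right)}\right)^{2} = \left(-37290 + 0\right)^{2} = \left(-37290\right)^{2} = 1390544100$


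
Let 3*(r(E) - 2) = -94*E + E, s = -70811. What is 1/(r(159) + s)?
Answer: -1/75738 ≈ -1.3203e-5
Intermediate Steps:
r(E) = 2 - 31*E (r(E) = 2 + (-94*E + E)/3 = 2 + (-93*E)/3 = 2 - 31*E)
1/(r(159) + s) = 1/((2 - 31*159) - 70811) = 1/((2 - 4929) - 70811) = 1/(-4927 - 70811) = 1/(-75738) = -1/75738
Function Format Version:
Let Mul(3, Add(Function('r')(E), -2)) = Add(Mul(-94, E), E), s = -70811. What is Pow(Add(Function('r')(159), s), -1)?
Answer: Rational(-1, 75738) ≈ -1.3203e-5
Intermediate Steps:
Function('r')(E) = Add(2, Mul(-31, E)) (Function('r')(E) = Add(2, Mul(Rational(1, 3), Add(Mul(-94, E), E))) = Add(2, Mul(Rational(1, 3), Mul(-93, E))) = Add(2, Mul(-31, E)))
Pow(Add(Function('r')(159), s), -1) = Pow(Add(Add(2, Mul(-31, 159)), -70811), -1) = Pow(Add(Add(2, -4929), -70811), -1) = Pow(Add(-4927, -70811), -1) = Pow(-75738, -1) = Rational(-1, 75738)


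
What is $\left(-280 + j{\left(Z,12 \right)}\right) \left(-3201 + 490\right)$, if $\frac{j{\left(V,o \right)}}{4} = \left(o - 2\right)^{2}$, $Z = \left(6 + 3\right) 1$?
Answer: $-325320$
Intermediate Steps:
$Z = 9$ ($Z = 9 \cdot 1 = 9$)
$j{\left(V,o \right)} = 4 \left(-2 + o\right)^{2}$ ($j{\left(V,o \right)} = 4 \left(o - 2\right)^{2} = 4 \left(-2 + o\right)^{2}$)
$\left(-280 + j{\left(Z,12 \right)}\right) \left(-3201 + 490\right) = \left(-280 + 4 \left(-2 + 12\right)^{2}\right) \left(-3201 + 490\right) = \left(-280 + 4 \cdot 10^{2}\right) \left(-2711\right) = \left(-280 + 4 \cdot 100\right) \left(-2711\right) = \left(-280 + 400\right) \left(-2711\right) = 120 \left(-2711\right) = -325320$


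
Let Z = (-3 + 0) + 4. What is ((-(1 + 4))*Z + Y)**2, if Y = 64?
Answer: 3481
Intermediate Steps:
Z = 1 (Z = -3 + 4 = 1)
((-(1 + 4))*Z + Y)**2 = (-(1 + 4)*1 + 64)**2 = (-5*1 + 64)**2 = (-5 + 64)**2 = 59**2 = 3481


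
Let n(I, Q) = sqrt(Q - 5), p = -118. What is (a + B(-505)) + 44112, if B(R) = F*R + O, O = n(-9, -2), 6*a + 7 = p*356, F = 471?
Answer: -401491/2 + I*sqrt(7) ≈ -2.0075e+5 + 2.6458*I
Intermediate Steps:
n(I, Q) = sqrt(-5 + Q)
a = -14005/2 (a = -7/6 + (-118*356)/6 = -7/6 + (1/6)*(-42008) = -7/6 - 21004/3 = -14005/2 ≈ -7002.5)
O = I*sqrt(7) (O = sqrt(-5 - 2) = sqrt(-7) = I*sqrt(7) ≈ 2.6458*I)
B(R) = 471*R + I*sqrt(7)
(a + B(-505)) + 44112 = (-14005/2 + (471*(-505) + I*sqrt(7))) + 44112 = (-14005/2 + (-237855 + I*sqrt(7))) + 44112 = (-489715/2 + I*sqrt(7)) + 44112 = -401491/2 + I*sqrt(7)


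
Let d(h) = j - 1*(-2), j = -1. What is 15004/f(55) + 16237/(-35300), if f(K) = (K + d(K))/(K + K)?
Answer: 7282452841/247100 ≈ 29472.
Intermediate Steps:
d(h) = 1 (d(h) = -1 - 1*(-2) = -1 + 2 = 1)
f(K) = (1 + K)/(2*K) (f(K) = (K + 1)/(K + K) = (1 + K)/((2*K)) = (1 + K)*(1/(2*K)) = (1 + K)/(2*K))
15004/f(55) + 16237/(-35300) = 15004/(((1/2)*(1 + 55)/55)) + 16237/(-35300) = 15004/(((1/2)*(1/55)*56)) + 16237*(-1/35300) = 15004/(28/55) - 16237/35300 = 15004*(55/28) - 16237/35300 = 206305/7 - 16237/35300 = 7282452841/247100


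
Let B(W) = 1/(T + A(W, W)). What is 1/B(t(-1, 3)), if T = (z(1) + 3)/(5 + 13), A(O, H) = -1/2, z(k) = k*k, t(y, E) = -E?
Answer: -5/18 ≈ -0.27778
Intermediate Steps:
z(k) = k²
A(O, H) = -½ (A(O, H) = -1*½ = -½)
T = 2/9 (T = (1² + 3)/(5 + 13) = (1 + 3)/18 = 4*(1/18) = 2/9 ≈ 0.22222)
B(W) = -18/5 (B(W) = 1/(2/9 - ½) = 1/(-5/18) = -18/5)
1/B(t(-1, 3)) = 1/(-18/5) = -5/18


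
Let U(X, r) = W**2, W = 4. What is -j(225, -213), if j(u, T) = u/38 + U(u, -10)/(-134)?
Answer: -14771/2546 ≈ -5.8017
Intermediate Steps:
U(X, r) = 16 (U(X, r) = 4**2 = 16)
j(u, T) = -8/67 + u/38 (j(u, T) = u/38 + 16/(-134) = u*(1/38) + 16*(-1/134) = u/38 - 8/67 = -8/67 + u/38)
-j(225, -213) = -(-8/67 + (1/38)*225) = -(-8/67 + 225/38) = -1*14771/2546 = -14771/2546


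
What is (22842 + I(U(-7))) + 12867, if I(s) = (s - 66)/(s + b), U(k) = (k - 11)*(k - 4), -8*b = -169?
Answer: 62598933/1753 ≈ 35710.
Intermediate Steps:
b = 169/8 (b = -1/8*(-169) = 169/8 ≈ 21.125)
U(k) = (-11 + k)*(-4 + k)
I(s) = (-66 + s)/(169/8 + s) (I(s) = (s - 66)/(s + 169/8) = (-66 + s)/(169/8 + s))
(22842 + I(U(-7))) + 12867 = (22842 + 8*(-66 + (44 + (-7)**2 - 15*(-7)))/(169 + 8*(44 + (-7)**2 - 15*(-7)))) + 12867 = (22842 + 8*(-66 + (44 + 49 + 105))/(169 + 8*(44 + 49 + 105))) + 12867 = (22842 + 8*(-66 + 198)/(169 + 8*198)) + 12867 = (22842 + 8*132/(169 + 1584)) + 12867 = (22842 + 8*132/1753) + 12867 = (22842 + 8*(1/1753)*132) + 12867 = (22842 + 1056/1753) + 12867 = 40043082/1753 + 12867 = 62598933/1753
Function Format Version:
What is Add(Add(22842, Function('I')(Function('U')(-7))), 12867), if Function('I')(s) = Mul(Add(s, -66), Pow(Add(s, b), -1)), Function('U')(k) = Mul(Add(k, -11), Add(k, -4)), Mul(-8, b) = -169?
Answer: Rational(62598933, 1753) ≈ 35710.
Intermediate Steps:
b = Rational(169, 8) (b = Mul(Rational(-1, 8), -169) = Rational(169, 8) ≈ 21.125)
Function('U')(k) = Mul(Add(-11, k), Add(-4, k))
Function('I')(s) = Mul(Pow(Add(Rational(169, 8), s), -1), Add(-66, s)) (Function('I')(s) = Mul(Add(s, -66), Pow(Add(s, Rational(169, 8)), -1)) = Mul(Add(-66, s), Pow(Add(Rational(169, 8), s), -1)) = Mul(Pow(Add(Rational(169, 8), s), -1), Add(-66, s)))
Add(Add(22842, Function('I')(Function('U')(-7))), 12867) = Add(Add(22842, Mul(8, Pow(Add(169, Mul(8, Add(44, Pow(-7, 2), Mul(-15, -7)))), -1), Add(-66, Add(44, Pow(-7, 2), Mul(-15, -7))))), 12867) = Add(Add(22842, Mul(8, Pow(Add(169, Mul(8, Add(44, 49, 105))), -1), Add(-66, Add(44, 49, 105)))), 12867) = Add(Add(22842, Mul(8, Pow(Add(169, Mul(8, 198)), -1), Add(-66, 198))), 12867) = Add(Add(22842, Mul(8, Pow(Add(169, 1584), -1), 132)), 12867) = Add(Add(22842, Mul(8, Pow(1753, -1), 132)), 12867) = Add(Add(22842, Mul(8, Rational(1, 1753), 132)), 12867) = Add(Add(22842, Rational(1056, 1753)), 12867) = Add(Rational(40043082, 1753), 12867) = Rational(62598933, 1753)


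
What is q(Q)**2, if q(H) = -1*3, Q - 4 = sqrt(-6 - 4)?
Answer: 9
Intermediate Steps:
Q = 4 + I*sqrt(10) (Q = 4 + sqrt(-6 - 4) = 4 + sqrt(-10) = 4 + I*sqrt(10) ≈ 4.0 + 3.1623*I)
q(H) = -3
q(Q)**2 = (-3)**2 = 9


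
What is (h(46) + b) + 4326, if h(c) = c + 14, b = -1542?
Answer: 2844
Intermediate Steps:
h(c) = 14 + c
(h(46) + b) + 4326 = ((14 + 46) - 1542) + 4326 = (60 - 1542) + 4326 = -1482 + 4326 = 2844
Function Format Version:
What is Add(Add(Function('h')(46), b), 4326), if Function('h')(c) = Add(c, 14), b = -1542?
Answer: 2844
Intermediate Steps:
Function('h')(c) = Add(14, c)
Add(Add(Function('h')(46), b), 4326) = Add(Add(Add(14, 46), -1542), 4326) = Add(Add(60, -1542), 4326) = Add(-1482, 4326) = 2844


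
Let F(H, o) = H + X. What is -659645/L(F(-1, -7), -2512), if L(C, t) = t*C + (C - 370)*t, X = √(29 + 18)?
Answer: -61346985/86787088 - 659645*√47/173574176 ≈ -0.73292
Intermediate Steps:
X = √47 ≈ 6.8557
F(H, o) = H + √47
L(C, t) = C*t + t*(-370 + C) (L(C, t) = C*t + (-370 + C)*t = C*t + t*(-370 + C))
-659645/L(F(-1, -7), -2512) = -659645*(-1/(5024*(-185 + (-1 + √47)))) = -659645*(-1/(5024*(-186 + √47))) = -659645/(934464 - 5024*√47)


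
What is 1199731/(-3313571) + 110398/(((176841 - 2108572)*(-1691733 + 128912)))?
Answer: -3621927264480611123/10003504418769732221 ≈ -0.36207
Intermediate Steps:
1199731/(-3313571) + 110398/(((176841 - 2108572)*(-1691733 + 128912))) = 1199731*(-1/3313571) + 110398/((-1931731*(-1562821))) = -1199731/3313571 + 110398/3018949773151 = -3621927264480611123/10003504418769732221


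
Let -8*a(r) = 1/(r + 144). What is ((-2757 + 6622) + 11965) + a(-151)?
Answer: 886481/56 ≈ 15830.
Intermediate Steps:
a(r) = -1/(8*(144 + r)) (a(r) = -1/(8*(r + 144)) = -1/(8*(144 + r)))
((-2757 + 6622) + 11965) + a(-151) = ((-2757 + 6622) + 11965) - 1/(1152 + 8*(-151)) = (3865 + 11965) - 1/(1152 - 1208) = 15830 - 1/(-56) = 15830 - 1*(-1/56) = 15830 + 1/56 = 886481/56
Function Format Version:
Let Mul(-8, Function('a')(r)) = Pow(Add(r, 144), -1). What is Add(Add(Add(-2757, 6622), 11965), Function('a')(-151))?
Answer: Rational(886481, 56) ≈ 15830.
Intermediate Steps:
Function('a')(r) = Mul(Rational(-1, 8), Pow(Add(144, r), -1)) (Function('a')(r) = Mul(Rational(-1, 8), Pow(Add(r, 144), -1)) = Mul(Rational(-1, 8), Pow(Add(144, r), -1)))
Add(Add(Add(-2757, 6622), 11965), Function('a')(-151)) = Add(Add(Add(-2757, 6622), 11965), Mul(-1, Pow(Add(1152, Mul(8, -151)), -1))) = Add(Add(3865, 11965), Mul(-1, Pow(Add(1152, -1208), -1))) = Add(15830, Mul(-1, Pow(-56, -1))) = Add(15830, Mul(-1, Rational(-1, 56))) = Add(15830, Rational(1, 56)) = Rational(886481, 56)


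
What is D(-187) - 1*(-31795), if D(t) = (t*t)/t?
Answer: 31608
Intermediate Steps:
D(t) = t (D(t) = t²/t = t)
D(-187) - 1*(-31795) = -187 - 1*(-31795) = -187 + 31795 = 31608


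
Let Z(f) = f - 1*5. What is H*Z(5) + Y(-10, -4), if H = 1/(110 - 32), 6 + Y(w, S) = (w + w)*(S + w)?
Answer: 274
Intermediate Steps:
Z(f) = -5 + f (Z(f) = f - 5 = -5 + f)
Y(w, S) = -6 + 2*w*(S + w) (Y(w, S) = -6 + (w + w)*(S + w) = -6 + (2*w)*(S + w) = -6 + 2*w*(S + w))
H = 1/78 ≈ 0.012821
H*Z(5) + Y(-10, -4) = (-5 + 5)/78 + (-6 + 2*(-10)² + 2*(-4)*(-10)) = (1/78)*0 + (-6 + 2*100 + 80) = 0 + (-6 + 200 + 80) = 0 + 274 = 274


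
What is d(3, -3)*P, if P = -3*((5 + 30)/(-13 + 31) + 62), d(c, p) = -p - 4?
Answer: 1151/6 ≈ 191.83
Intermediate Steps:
d(c, p) = -4 - p
P = -1151/6 (P = -3*(35/18 + 62) = -3*1151/18 = -1151/6 ≈ -191.83)
d(3, -3)*P = (-4 - 1*(-3))*(-1151/6) = (-4 + 3)*(-1151/6) = -1*(-1151/6) = 1151/6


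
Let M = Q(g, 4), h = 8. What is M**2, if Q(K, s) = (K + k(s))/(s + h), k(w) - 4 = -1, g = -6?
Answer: 1/16 ≈ 0.062500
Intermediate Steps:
k(w) = 3 (k(w) = 4 - 1 = 3)
Q(K, s) = (3 + K)/(8 + s) (Q(K, s) = (K + 3)/(s + 8) = (3 + K)/(8 + s))
M = -1/4 (M = (3 - 6)/(8 + 4) = -3/12 = (1/12)*(-3) = -1/4 ≈ -0.25000)
M**2 = (-1/4)**2 = 1/16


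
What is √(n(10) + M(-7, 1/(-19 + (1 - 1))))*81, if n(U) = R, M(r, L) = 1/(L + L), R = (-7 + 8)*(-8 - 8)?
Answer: 81*I*√102/2 ≈ 409.03*I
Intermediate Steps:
R = -16 (R = 1*(-16) = -16)
M(r, L) = 1/(2*L)
n(U) = -16
√(n(10) + M(-7, 1/(-19 + (1 - 1))))*81 = √(-16 + 1/(2*(1/(-19 + (1 - 1)))))*81 = √(-16 + 1/(2*(1/(-19 + 0))))*81 = √(-16 + 1/(2*(1/(-19))))*81 = √(-16 + 1/(2*(-1/19)))*81 = √(-16 + (½)*(-19))*81 = √(-16 - 19/2)*81 = √(-51/2)*81 = (I*√102/2)*81 = 81*I*√102/2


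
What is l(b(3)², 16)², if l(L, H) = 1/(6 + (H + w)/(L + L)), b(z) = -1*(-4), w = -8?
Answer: 16/625 ≈ 0.025600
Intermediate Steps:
b(z) = 4
l(L, H) = 1/(6 + (-8 + H)/(2*L)) (l(L, H) = 1/(6 + (H - 8)/(L + L)) = 1/(6 + (-8 + H)/((2*L))) = 1/(6 + (-8 + H)*(1/(2*L))) = 1/(6 + (-8 + H)/(2*L)))
l(b(3)², 16)² = (2*4²/(-8 + 16 + 12*4²))² = (2*16/(-8 + 16 + 12*16))² = (2*16/(-8 + 16 + 192))² = (2*16/200)² = (2*16*(1/200))² = (4/25)² = 16/625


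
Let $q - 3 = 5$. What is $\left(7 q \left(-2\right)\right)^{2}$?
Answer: $12544$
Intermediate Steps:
$q = 8$ ($q = 3 + 5 = 8$)
$\left(7 q \left(-2\right)\right)^{2} = \left(7 \cdot 8 \left(-2\right)\right)^{2} = \left(56 \left(-2\right)\right)^{2} = \left(-112\right)^{2} = 12544$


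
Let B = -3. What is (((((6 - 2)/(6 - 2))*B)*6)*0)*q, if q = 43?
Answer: 0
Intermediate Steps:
(((((6 - 2)/(6 - 2))*B)*6)*0)*q = (((((6 - 2)/(6 - 2))*(-3))*6)*0)*43 = ((((4/4)*(-3))*6)*0)*43 = ((((4*(¼))*(-3))*6)*0)*43 = (((1*(-3))*6)*0)*43 = (-3*6*0)*43 = -18*0*43 = 0*43 = 0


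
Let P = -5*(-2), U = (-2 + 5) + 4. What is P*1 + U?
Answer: 17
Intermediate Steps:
U = 7 (U = 3 + 4 = 7)
P = 10
P*1 + U = 10*1 + 7 = 10 + 7 = 17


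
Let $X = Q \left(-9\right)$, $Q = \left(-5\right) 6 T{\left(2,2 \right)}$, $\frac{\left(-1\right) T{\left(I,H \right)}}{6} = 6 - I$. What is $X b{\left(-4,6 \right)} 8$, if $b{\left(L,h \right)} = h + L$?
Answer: $-103680$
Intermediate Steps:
$T{\left(I,H \right)} = -36 + 6 I$ ($T{\left(I,H \right)} = - 6 \left(6 - I\right) = -36 + 6 I$)
$Q = 720$ ($Q = \left(-5\right) 6 \left(-36 + 6 \cdot 2\right) = - 30 \left(-36 + 12\right) = \left(-30\right) \left(-24\right) = 720$)
$b{\left(L,h \right)} = L + h$
$X = -6480$ ($X = 720 \left(-9\right) = -6480$)
$X b{\left(-4,6 \right)} 8 = - 6480 \left(-4 + 6\right) 8 = \left(-6480\right) 2 \cdot 8 = \left(-12960\right) 8 = -103680$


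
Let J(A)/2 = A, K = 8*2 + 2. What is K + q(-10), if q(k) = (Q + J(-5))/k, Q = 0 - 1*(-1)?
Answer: 189/10 ≈ 18.900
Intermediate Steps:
K = 18 (K = 16 + 2 = 18)
J(A) = 2*A
Q = 1 (Q = 0 + 1 = 1)
q(k) = -9/k (q(k) = (1 + 2*(-5))/k = (1 - 10)/k = -9/k)
K + q(-10) = 18 - 9/(-10) = 18 - 9*(-⅒) = 18 + 9/10 = 189/10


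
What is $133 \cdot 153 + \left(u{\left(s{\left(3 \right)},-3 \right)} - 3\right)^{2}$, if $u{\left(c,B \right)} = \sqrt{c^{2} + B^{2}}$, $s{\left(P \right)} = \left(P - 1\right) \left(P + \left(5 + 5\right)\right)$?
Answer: $21043 - 6 \sqrt{685} \approx 20886.0$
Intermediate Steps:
$s{\left(P \right)} = \left(-1 + P\right) \left(10 + P\right)$ ($s{\left(P \right)} = \left(-1 + P\right) \left(P + 10\right) = \left(-1 + P\right) \left(10 + P\right)$)
$u{\left(c,B \right)} = \sqrt{B^{2} + c^{2}}$
$133 \cdot 153 + \left(u{\left(s{\left(3 \right)},-3 \right)} - 3\right)^{2} = 133 \cdot 153 + \left(\sqrt{\left(-3\right)^{2} + \left(-10 + 3^{2} + 9 \cdot 3\right)^{2}} - 3\right)^{2} = 20349 + \left(\sqrt{9 + \left(-10 + 9 + 27\right)^{2}} - 3\right)^{2} = 20349 + \left(\sqrt{9 + 26^{2}} - 3\right)^{2} = 20349 + \left(\sqrt{9 + 676} - 3\right)^{2} = 20349 + \left(\sqrt{685} - 3\right)^{2} = 20349 + \left(-3 + \sqrt{685}\right)^{2}$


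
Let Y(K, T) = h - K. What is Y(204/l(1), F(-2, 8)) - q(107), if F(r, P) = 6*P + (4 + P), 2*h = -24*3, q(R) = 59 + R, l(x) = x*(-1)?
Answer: 2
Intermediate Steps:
l(x) = -x
h = -36 (h = (-24*3)/2 = (1/2)*(-72) = -36)
F(r, P) = 4 + 7*P
Y(K, T) = -36 - K
Y(204/l(1), F(-2, 8)) - q(107) = (-36 - 204/((-1*1))) - (59 + 107) = (-36 - 204/(-1)) - 1*166 = (-36 - 204*(-1)) - 166 = (-36 - 1*(-204)) - 166 = (-36 + 204) - 166 = 168 - 166 = 2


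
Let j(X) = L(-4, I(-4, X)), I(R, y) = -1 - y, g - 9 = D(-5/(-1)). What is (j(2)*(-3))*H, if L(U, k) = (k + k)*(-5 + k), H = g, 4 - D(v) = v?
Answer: -1152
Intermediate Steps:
D(v) = 4 - v
g = 8 (g = 9 + (4 - (-5)/(-1)) = 9 + (4 - (-5)*(-1)) = 9 + (4 - 1*5) = 9 + (4 - 5) = 9 - 1 = 8)
H = 8
L(U, k) = 2*k*(-5 + k) (L(U, k) = (2*k)*(-5 + k) = 2*k*(-5 + k))
j(X) = 2*(-1 - X)*(-6 - X) (j(X) = 2*(-1 - X)*(-5 + (-1 - X)) = 2*(-1 - X)*(-6 - X))
(j(2)*(-3))*H = ((2*(1 + 2)*(6 + 2))*(-3))*8 = ((2*3*8)*(-3))*8 = (48*(-3))*8 = -144*8 = -1152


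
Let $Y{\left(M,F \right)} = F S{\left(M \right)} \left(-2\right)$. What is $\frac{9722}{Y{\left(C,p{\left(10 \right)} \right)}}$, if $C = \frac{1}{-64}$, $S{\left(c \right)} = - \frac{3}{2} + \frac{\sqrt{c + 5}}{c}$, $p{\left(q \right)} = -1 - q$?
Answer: $\frac{29166}{898205} - \frac{155552 \sqrt{319}}{898205} \approx -3.0606$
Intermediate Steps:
$S{\left(c \right)} = - \frac{3}{2} + \frac{\sqrt{5 + c}}{c}$ ($S{\left(c \right)} = \left(-3\right) \frac{1}{2} + \frac{\sqrt{5 + c}}{c} = - \frac{3}{2} + \frac{\sqrt{5 + c}}{c}$)
$C = - \frac{1}{64} \approx -0.015625$
$Y{\left(M,F \right)} = - 2 F \left(- \frac{3}{2} + \frac{\sqrt{5 + M}}{M}\right)$ ($Y{\left(M,F \right)} = F \left(- \frac{3}{2} + \frac{\sqrt{5 + M}}{M}\right) \left(-2\right) = - 2 F \left(- \frac{3}{2} + \frac{\sqrt{5 + M}}{M}\right)$)
$\frac{9722}{Y{\left(C,p{\left(10 \right)} \right)}} = \frac{9722}{\left(-1 - 10\right) \frac{1}{- \frac{1}{64}} \left(- 2 \sqrt{5 - \frac{1}{64}} + 3 \left(- \frac{1}{64}\right)\right)} = \frac{9722}{\left(-1 - 10\right) \left(-64\right) \left(- 2 \sqrt{\frac{319}{64}} - \frac{3}{64}\right)} = \frac{9722}{\left(-11\right) \left(-64\right) \left(- 2 \frac{\sqrt{319}}{8} - \frac{3}{64}\right)} = \frac{9722}{\left(-11\right) \left(-64\right) \left(- \frac{\sqrt{319}}{4} - \frac{3}{64}\right)} = \frac{9722}{\left(-11\right) \left(-64\right) \left(- \frac{3}{64} - \frac{\sqrt{319}}{4}\right)} = \frac{9722}{-33 - 176 \sqrt{319}}$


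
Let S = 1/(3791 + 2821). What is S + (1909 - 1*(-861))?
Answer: 18315241/6612 ≈ 2770.0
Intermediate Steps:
S = 1/6612 ≈ 0.00015124
S + (1909 - 1*(-861)) = 1/6612 + (1909 - 1*(-861)) = 1/6612 + (1909 + 861) = 1/6612 + 2770 = 18315241/6612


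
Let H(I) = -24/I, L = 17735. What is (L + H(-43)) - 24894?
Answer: -307813/43 ≈ -7158.4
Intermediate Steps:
(L + H(-43)) - 24894 = (17735 - 24/(-43)) - 24894 = (17735 - 24*(-1/43)) - 24894 = (17735 + 24/43) - 24894 = 762629/43 - 24894 = -307813/43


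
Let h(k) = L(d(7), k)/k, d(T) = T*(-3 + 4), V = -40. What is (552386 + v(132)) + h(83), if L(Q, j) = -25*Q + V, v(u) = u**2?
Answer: 47294015/83 ≈ 5.6981e+5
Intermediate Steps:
d(T) = T (d(T) = T*1 = T)
L(Q, j) = -40 - 25*Q (L(Q, j) = -25*Q - 40 = -40 - 25*Q)
h(k) = -215/k (h(k) = (-40 - 25*7)/k = (-40 - 175)/k = -215/k)
(552386 + v(132)) + h(83) = (552386 + 132**2) - 215/83 = (552386 + 17424) - 215*1/83 = 569810 - 215/83 = 47294015/83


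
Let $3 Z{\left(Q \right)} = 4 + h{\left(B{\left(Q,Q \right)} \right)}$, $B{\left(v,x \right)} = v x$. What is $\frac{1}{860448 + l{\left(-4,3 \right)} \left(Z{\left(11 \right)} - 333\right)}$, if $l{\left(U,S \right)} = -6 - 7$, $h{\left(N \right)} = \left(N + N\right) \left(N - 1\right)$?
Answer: $\frac{3}{2216759} \approx 1.3533 \cdot 10^{-6}$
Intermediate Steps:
$h{\left(N \right)} = 2 N \left(-1 + N\right)$
$l{\left(U,S \right)} = -13$ ($l{\left(U,S \right)} = -6 - 7 = -13$)
$Z{\left(Q \right)} = \frac{4}{3} + \frac{2 Q^{2} \left(-1 + Q^{2}\right)}{3}$ ($Z{\left(Q \right)} = \frac{4 + 2 Q Q \left(-1 + Q Q\right)}{3} = \frac{4 + 2 Q^{2} \left(-1 + Q^{2}\right)}{3} = \frac{4}{3} + \frac{2 Q^{2} \left(-1 + Q^{2}\right)}{3}$)
$\frac{1}{860448 + l{\left(-4,3 \right)} \left(Z{\left(11 \right)} - 333\right)} = \frac{1}{860448 - 13 \left(\left(\frac{4}{3} + \frac{2 \cdot 11^{2} \left(-1 + 11^{2}\right)}{3}\right) - 333\right)} = \frac{1}{860448 - 13 \left(\left(\frac{4}{3} + \frac{2}{3} \cdot 121 \left(-1 + 121\right)\right) - 333\right)} = \frac{1}{860448 - 13 \left(\left(\frac{4}{3} + \frac{2}{3} \cdot 121 \cdot 120\right) - 333\right)} = \frac{1}{860448 - 13 \left(\left(\frac{4}{3} + 9680\right) - 333\right)} = \frac{1}{860448 - 13 \left(\frac{29044}{3} - 333\right)} = \frac{1}{860448 - \frac{364585}{3}} = \frac{1}{\frac{2216759}{3}} = \frac{3}{2216759}$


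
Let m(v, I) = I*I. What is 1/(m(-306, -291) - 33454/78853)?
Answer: 78853/6677317439 ≈ 1.1809e-5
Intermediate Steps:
m(v, I) = I²
1/(m(-306, -291) - 33454/78853) = 1/((-291)² - 33454/78853) = 1/(84681 - 33454*1/78853) = 1/(84681 - 33454/78853) = 1/(6677317439/78853) = 78853/6677317439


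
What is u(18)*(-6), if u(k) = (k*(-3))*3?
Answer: 972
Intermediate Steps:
u(k) = -9*k (u(k) = -3*k*3 = -9*k)
u(18)*(-6) = -9*18*(-6) = -162*(-6) = 972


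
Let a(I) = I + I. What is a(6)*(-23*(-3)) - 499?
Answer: 329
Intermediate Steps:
a(I) = 2*I
a(6)*(-23*(-3)) - 499 = (2*6)*(-23*(-3)) - 499 = 12*69 - 499 = 828 - 499 = 329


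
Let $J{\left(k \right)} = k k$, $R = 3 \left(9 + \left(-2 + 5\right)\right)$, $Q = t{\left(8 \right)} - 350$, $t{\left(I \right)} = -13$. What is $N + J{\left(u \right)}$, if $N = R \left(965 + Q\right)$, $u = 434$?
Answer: $210028$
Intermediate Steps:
$Q = -363$ ($Q = -13 - 350 = -363$)
$R = 36$ ($R = 3 \left(9 + 3\right) = 3 \cdot 12 = 36$)
$J{\left(k \right)} = k^{2}$
$N = 21672$ ($N = 36 \left(965 - 363\right) = 36 \cdot 602 = 21672$)
$N + J{\left(u \right)} = 21672 + 434^{2} = 21672 + 188356 = 210028$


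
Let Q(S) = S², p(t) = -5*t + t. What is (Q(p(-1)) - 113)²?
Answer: 9409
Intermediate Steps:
p(t) = -4*t
(Q(p(-1)) - 113)² = ((-4*(-1))² - 113)² = (4² - 113)² = (16 - 113)² = (-97)² = 9409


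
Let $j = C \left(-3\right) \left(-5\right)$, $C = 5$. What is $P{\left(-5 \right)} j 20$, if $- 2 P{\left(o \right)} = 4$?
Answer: $-3000$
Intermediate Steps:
$P{\left(o \right)} = -2$ ($P{\left(o \right)} = \left(- \frac{1}{2}\right) 4 = -2$)
$j = 75$ ($j = 5 \left(-3\right) \left(-5\right) = \left(-15\right) \left(-5\right) = 75$)
$P{\left(-5 \right)} j 20 = \left(-2\right) 75 \cdot 20 = \left(-150\right) 20 = -3000$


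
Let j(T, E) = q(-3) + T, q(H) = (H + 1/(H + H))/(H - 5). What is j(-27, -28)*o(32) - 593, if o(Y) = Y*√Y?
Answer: -593 - 10216*√2/3 ≈ -5408.9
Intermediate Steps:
o(Y) = Y^(3/2)
q(H) = (H + 1/(2*H))/(-5 + H)
j(T, E) = 19/48 + T (j(T, E) = (½ + (-3)²)/((-3)*(-5 - 3)) + T = -⅓*(½ + 9)/(-8) + T = -⅓*(-⅛)*19/2 + T = 19/48 + T)
j(-27, -28)*o(32) - 593 = (19/48 - 27)*32^(3/2) - 593 = -10216*√2/3 - 593 = -593 - 10216*√2/3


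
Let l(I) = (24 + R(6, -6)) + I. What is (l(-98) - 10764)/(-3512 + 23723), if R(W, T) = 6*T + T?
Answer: -10880/20211 ≈ -0.53832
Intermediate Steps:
R(W, T) = 7*T
l(I) = -18 + I (l(I) = (24 + 7*(-6)) + I = (24 - 42) + I = -18 + I)
(l(-98) - 10764)/(-3512 + 23723) = ((-18 - 98) - 10764)/(-3512 + 23723) = (-116 - 10764)/20211 = -10880*1/20211 = -10880/20211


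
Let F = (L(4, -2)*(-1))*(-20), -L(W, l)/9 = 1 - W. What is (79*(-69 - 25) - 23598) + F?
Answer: -30484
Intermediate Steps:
L(W, l) = -9 + 9*W (L(W, l) = -9*(1 - W) = -9 + 9*W)
F = 540 (F = ((-9 + 9*4)*(-1))*(-20) = ((-9 + 36)*(-1))*(-20) = (27*(-1))*(-20) = -27*(-20) = 540)
(79*(-69 - 25) - 23598) + F = (79*(-69 - 25) - 23598) + 540 = (79*(-94) - 23598) + 540 = (-7426 - 23598) + 540 = -31024 + 540 = -30484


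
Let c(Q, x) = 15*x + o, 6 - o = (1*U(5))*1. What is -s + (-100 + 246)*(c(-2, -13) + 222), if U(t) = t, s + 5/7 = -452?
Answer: 31785/7 ≈ 4540.7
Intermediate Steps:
s = -3169/7 (s = -5/7 - 452 = -3169/7 ≈ -452.71)
o = 1 (o = 6 - 1*5 = 6 - 5 = 1)
c(Q, x) = 1 + 15*x (c(Q, x) = 15*x + 1 = 1 + 15*x)
-s + (-100 + 246)*(c(-2, -13) + 222) = -1*(-3169/7) + (-100 + 246)*((1 + 15*(-13)) + 222) = 3169/7 + 146*((1 - 195) + 222) = 3169/7 + 146*(-194 + 222) = 3169/7 + 146*28 = 3169/7 + 4088 = 31785/7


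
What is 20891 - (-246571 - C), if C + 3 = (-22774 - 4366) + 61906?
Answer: 302225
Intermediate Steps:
C = 34763 (C = -3 + ((-22774 - 4366) + 61906) = -3 + (-27140 + 61906) = -3 + 34766 = 34763)
20891 - (-246571 - C) = 20891 - (-246571 - 1*34763) = 20891 - (-246571 - 34763) = 20891 - 1*(-281334) = 20891 + 281334 = 302225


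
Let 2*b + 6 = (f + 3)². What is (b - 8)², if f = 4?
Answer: 729/4 ≈ 182.25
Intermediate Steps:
b = 43/2 (b = -3 + (4 + 3)²/2 = -3 + (½)*7² = -3 + (½)*49 = -3 + 49/2 = 43/2 ≈ 21.500)
(b - 8)² = (43/2 - 8)² = (27/2)² = 729/4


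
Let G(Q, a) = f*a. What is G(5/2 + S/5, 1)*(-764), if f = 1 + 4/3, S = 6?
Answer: -5348/3 ≈ -1782.7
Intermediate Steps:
f = 7/3 (f = 1 + (⅓)*4 = 1 + 4/3 = 7/3 ≈ 2.3333)
G(Q, a) = 7*a/3
G(5/2 + S/5, 1)*(-764) = ((7/3)*1)*(-764) = (7/3)*(-764) = -5348/3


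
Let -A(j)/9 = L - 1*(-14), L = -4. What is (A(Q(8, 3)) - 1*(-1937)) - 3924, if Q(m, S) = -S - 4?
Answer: -2077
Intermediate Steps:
Q(m, S) = -4 - S
A(j) = -90 (A(j) = -9*(-4 - 1*(-14)) = -9*(-4 + 14) = -9*10 = -90)
(A(Q(8, 3)) - 1*(-1937)) - 3924 = (-90 - 1*(-1937)) - 3924 = (-90 + 1937) - 3924 = 1847 - 3924 = -2077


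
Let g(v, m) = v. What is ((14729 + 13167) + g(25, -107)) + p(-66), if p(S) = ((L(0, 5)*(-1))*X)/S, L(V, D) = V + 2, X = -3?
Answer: 307130/11 ≈ 27921.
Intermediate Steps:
L(V, D) = 2 + V
p(S) = 6/S (p(S) = (((2 + 0)*(-1))*(-3))/S = ((2*(-1))*(-3))/S = (-2*(-3))/S = 6/S)
((14729 + 13167) + g(25, -107)) + p(-66) = ((14729 + 13167) + 25) + 6/(-66) = (27896 + 25) + 6*(-1/66) = 27921 - 1/11 = 307130/11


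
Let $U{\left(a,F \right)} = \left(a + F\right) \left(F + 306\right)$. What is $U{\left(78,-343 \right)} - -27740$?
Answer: $37545$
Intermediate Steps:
$U{\left(a,F \right)} = \left(306 + F\right) \left(F + a\right)$ ($U{\left(a,F \right)} = \left(F + a\right) \left(306 + F\right) = \left(306 + F\right) \left(F + a\right)$)
$U{\left(78,-343 \right)} - -27740 = \left(\left(-343\right)^{2} + 306 \left(-343\right) + 306 \cdot 78 - 26754\right) - -27740 = \left(117649 - 104958 + 23868 - 26754\right) + 27740 = 9805 + 27740 = 37545$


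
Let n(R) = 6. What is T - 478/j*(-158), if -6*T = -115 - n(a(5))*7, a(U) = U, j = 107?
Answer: 469943/642 ≈ 732.00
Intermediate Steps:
T = 157/6 (T = -(-115 - 6*7)/6 = -(-115 - 42)/6 = -⅙*(-157) = 157/6 ≈ 26.167)
T - 478/j*(-158) = 157/6 - 478/107*(-158) = 157/6 + 75524/107 = 469943/642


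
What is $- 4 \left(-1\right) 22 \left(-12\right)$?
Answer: $-1056$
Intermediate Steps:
$- 4 \left(-1\right) 22 \left(-12\right) = - 4 \left(\left(-22\right) \left(-12\right)\right) = \left(-4\right) 264 = -1056$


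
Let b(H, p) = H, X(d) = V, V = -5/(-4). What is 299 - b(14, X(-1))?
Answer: 285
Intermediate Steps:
V = 5/4 (V = -5*(-¼) = 5/4 ≈ 1.2500)
X(d) = 5/4
299 - b(14, X(-1)) = 299 - 1*14 = 299 - 14 = 285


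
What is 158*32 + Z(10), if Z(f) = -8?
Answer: 5048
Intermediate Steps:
158*32 + Z(10) = 158*32 - 8 = 5056 - 8 = 5048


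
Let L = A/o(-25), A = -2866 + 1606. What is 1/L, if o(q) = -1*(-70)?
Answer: -1/18 ≈ -0.055556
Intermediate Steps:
A = -1260
o(q) = 70
L = -18 (L = -1260/70 = -1260*1/70 = -18)
1/L = 1/(-18) = -1/18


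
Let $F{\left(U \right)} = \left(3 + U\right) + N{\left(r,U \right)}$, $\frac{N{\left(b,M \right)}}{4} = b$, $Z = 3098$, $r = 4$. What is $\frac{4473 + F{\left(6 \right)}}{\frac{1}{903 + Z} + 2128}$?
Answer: $\frac{1384346}{654933} \approx 2.1137$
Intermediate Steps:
$N{\left(b,M \right)} = 4 b$
$F{\left(U \right)} = 19 + U$ ($F{\left(U \right)} = \left(3 + U\right) + 4 \cdot 4 = \left(3 + U\right) + 16 = 19 + U$)
$\frac{4473 + F{\left(6 \right)}}{\frac{1}{903 + Z} + 2128} = \frac{4473 + \left(19 + 6\right)}{\frac{1}{903 + 3098} + 2128} = \frac{4473 + 25}{\frac{1}{4001} + 2128} = \frac{4498}{\frac{1}{4001} + 2128} = \frac{4498}{\frac{8514129}{4001}} = 4498 \cdot \frac{4001}{8514129} = \frac{1384346}{654933}$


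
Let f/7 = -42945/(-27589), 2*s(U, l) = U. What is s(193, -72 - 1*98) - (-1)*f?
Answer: 5925907/55178 ≈ 107.40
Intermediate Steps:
s(U, l) = U/2
f = 300615/27589 (f = 7*(-42945/(-27589)) = 7*(-42945*(-1/27589)) = 7*(42945/27589) = 300615/27589 ≈ 10.896)
s(193, -72 - 1*98) - (-1)*f = (½)*193 - (-1)*300615/27589 = 193/2 - 1*(-300615/27589) = 193/2 + 300615/27589 = 5925907/55178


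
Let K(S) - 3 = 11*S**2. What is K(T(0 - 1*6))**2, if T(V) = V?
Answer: 159201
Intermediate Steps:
K(S) = 3 + 11*S**2
K(T(0 - 1*6))**2 = (3 + 11*(0 - 1*6)**2)**2 = (3 + 11*(0 - 6)**2)**2 = (3 + 11*(-6)**2)**2 = (3 + 11*36)**2 = (3 + 396)**2 = 399**2 = 159201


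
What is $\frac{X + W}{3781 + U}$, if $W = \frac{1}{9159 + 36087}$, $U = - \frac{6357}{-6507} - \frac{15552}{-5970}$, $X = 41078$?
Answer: $\frac{1337059887738765}{123185470209656} \approx 10.854$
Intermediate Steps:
$U = \frac{7730453}{2158155}$ ($U = \left(-6357\right) \left(- \frac{1}{6507}\right) - - \frac{2592}{995} = \frac{2119}{2169} + \frac{2592}{995} = \frac{7730453}{2158155} \approx 3.582$)
$W = \frac{1}{45246} \approx 2.2101 \cdot 10^{-5}$
$\frac{X + W}{3781 + U} = \frac{41078 + \frac{1}{45246}}{3781 + \frac{7730453}{2158155}} = \frac{1858615189}{45246 \cdot \frac{8167714508}{2158155}} = \frac{1858615189}{45246} \cdot \frac{2158155}{8167714508} = \frac{1337059887738765}{123185470209656}$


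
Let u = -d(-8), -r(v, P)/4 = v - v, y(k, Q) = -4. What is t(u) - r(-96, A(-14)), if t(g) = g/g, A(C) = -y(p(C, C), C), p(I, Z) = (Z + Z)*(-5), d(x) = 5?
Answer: 1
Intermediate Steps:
p(I, Z) = -10*Z (p(I, Z) = (2*Z)*(-5) = -10*Z)
A(C) = 4 (A(C) = -1*(-4) = 4)
r(v, P) = 0 (r(v, P) = -4*(v - v) = -4*0 = 0)
u = -5 (u = -1*5 = -5)
t(g) = 1
t(u) - r(-96, A(-14)) = 1 - 1*0 = 1 + 0 = 1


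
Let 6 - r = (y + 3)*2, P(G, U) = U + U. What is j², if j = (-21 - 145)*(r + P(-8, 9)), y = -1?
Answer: 11022400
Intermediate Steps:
P(G, U) = 2*U
r = 2 (r = 6 - (-1 + 3)*2 = 6 - 2*2 = 6 - 1*4 = 6 - 4 = 2)
j = -3320 (j = (-21 - 145)*(2 + 2*9) = -166*(2 + 18) = -166*20 = -3320)
j² = (-3320)² = 11022400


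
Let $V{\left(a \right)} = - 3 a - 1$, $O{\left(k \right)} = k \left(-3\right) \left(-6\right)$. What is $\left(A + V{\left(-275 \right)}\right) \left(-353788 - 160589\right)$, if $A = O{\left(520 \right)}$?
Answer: $-5238415368$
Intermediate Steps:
$O{\left(k \right)} = 18 k$ ($O{\left(k \right)} = - 3 k \left(-6\right) = 18 k$)
$A = 9360$ ($A = 18 \cdot 520 = 9360$)
$V{\left(a \right)} = -1 - 3 a$
$\left(A + V{\left(-275 \right)}\right) \left(-353788 - 160589\right) = \left(9360 - -824\right) \left(-353788 - 160589\right) = \left(9360 + \left(-1 + 825\right)\right) \left(-514377\right) = \left(9360 + 824\right) \left(-514377\right) = 10184 \left(-514377\right) = -5238415368$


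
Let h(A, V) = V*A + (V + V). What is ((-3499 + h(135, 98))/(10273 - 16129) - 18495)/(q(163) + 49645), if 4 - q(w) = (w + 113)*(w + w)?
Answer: 36105549/78718304 ≈ 0.45867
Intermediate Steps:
h(A, V) = 2*V + A*V (h(A, V) = A*V + 2*V = 2*V + A*V)
q(w) = 4 - 2*w*(113 + w) (q(w) = 4 - (w + 113)*(w + w) = 4 - (113 + w)*2*w = 4 - 2*w*(113 + w))
((-3499 + h(135, 98))/(10273 - 16129) - 18495)/(q(163) + 49645) = ((-3499 + 98*(2 + 135))/(10273 - 16129) - 18495)/((4 - 226*163 - 2*163²) + 49645) = ((-3499 + 98*137)/(-5856) - 18495)/((4 - 36838 - 2*26569) + 49645) = ((-3499 + 13426)*(-1/5856) - 18495)/((4 - 36838 - 53138) + 49645) = (9927*(-1/5856) - 18495)/(-89972 + 49645) = (-3309/1952 - 18495)/(-40327) = -36105549/1952*(-1/40327) = 36105549/78718304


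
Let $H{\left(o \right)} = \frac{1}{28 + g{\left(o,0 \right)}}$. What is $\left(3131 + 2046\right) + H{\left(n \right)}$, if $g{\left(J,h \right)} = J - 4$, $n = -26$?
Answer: $\frac{10353}{2} \approx 5176.5$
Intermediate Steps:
$g{\left(J,h \right)} = -4 + J$ ($g{\left(J,h \right)} = J - 4 = -4 + J$)
$H{\left(o \right)} = \frac{1}{24 + o}$ ($H{\left(o \right)} = \frac{1}{28 + \left(-4 + o\right)} = \frac{1}{24 + o}$)
$\left(3131 + 2046\right) + H{\left(n \right)} = \left(3131 + 2046\right) + \frac{1}{24 - 26} = 5177 + \frac{1}{-2} = 5177 - \frac{1}{2} = \frac{10353}{2}$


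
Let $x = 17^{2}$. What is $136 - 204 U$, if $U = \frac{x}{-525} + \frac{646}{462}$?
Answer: $- \frac{71128}{1925} \approx -36.95$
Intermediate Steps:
$x = 289$
$U = \frac{1632}{1925}$ ($U = \frac{289}{-525} + \frac{646}{462} = 289 \left(- \frac{1}{525}\right) + 646 \cdot \frac{1}{462} = - \frac{289}{525} + \frac{323}{231} = \frac{1632}{1925} \approx 0.84779$)
$136 - 204 U = 136 - \frac{332928}{1925} = - \frac{71128}{1925}$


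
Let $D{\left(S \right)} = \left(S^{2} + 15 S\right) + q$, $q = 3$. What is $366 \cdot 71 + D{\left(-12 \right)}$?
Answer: $25953$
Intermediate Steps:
$D{\left(S \right)} = 3 + S^{2} + 15 S$ ($D{\left(S \right)} = \left(S^{2} + 15 S\right) + 3 = 3 + S^{2} + 15 S$)
$366 \cdot 71 + D{\left(-12 \right)} = 366 \cdot 71 + \left(3 + \left(-12\right)^{2} + 15 \left(-12\right)\right) = 25986 + \left(3 + 144 - 180\right) = 25986 - 33 = 25953$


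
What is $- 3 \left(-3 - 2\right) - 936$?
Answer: $-921$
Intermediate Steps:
$- 3 \left(-3 - 2\right) - 936 = \left(-3\right) \left(-5\right) - 936 = 15 - 936 = -921$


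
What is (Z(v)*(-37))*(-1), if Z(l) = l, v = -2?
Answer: -74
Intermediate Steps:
(Z(v)*(-37))*(-1) = -2*(-37)*(-1) = 74*(-1) = -74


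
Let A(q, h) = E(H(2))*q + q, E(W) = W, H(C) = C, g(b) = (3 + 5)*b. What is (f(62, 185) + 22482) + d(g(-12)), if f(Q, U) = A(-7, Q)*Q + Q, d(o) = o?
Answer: 21146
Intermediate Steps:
g(b) = 8*b
A(q, h) = 3*q (A(q, h) = 2*q + q = 3*q)
f(Q, U) = -20*Q (f(Q, U) = (3*(-7))*Q + Q = -21*Q + Q = -20*Q)
(f(62, 185) + 22482) + d(g(-12)) = (-20*62 + 22482) + 8*(-12) = (-1240 + 22482) - 96 = 21242 - 96 = 21146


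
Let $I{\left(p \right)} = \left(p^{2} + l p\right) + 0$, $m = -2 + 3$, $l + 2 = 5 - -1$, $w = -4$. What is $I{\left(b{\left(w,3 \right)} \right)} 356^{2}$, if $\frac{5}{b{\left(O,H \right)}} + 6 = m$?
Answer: $-380208$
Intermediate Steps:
$l = 4$ ($l = -2 + \left(5 - -1\right) = -2 + \left(5 + 1\right) = -2 + 6 = 4$)
$m = 1$
$b{\left(O,H \right)} = -1$ ($b{\left(O,H \right)} = \frac{5}{-6 + 1} = \frac{5}{-5} = 5 \left(- \frac{1}{5}\right) = -1$)
$I{\left(p \right)} = p^{2} + 4 p$ ($I{\left(p \right)} = \left(p^{2} + 4 p\right) + 0 = p^{2} + 4 p$)
$I{\left(b{\left(w,3 \right)} \right)} 356^{2} = - (4 - 1) 356^{2} = \left(-1\right) 3 \cdot 126736 = \left(-3\right) 126736 = -380208$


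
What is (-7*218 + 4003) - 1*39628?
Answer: -37151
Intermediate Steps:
(-7*218 + 4003) - 1*39628 = (-1526 + 4003) - 39628 = 2477 - 39628 = -37151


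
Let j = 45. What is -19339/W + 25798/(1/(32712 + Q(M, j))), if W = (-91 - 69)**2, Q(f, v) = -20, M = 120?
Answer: 21590738310261/25600 ≈ 8.4339e+8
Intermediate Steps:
W = 25600 (W = (-160)**2 = 25600)
-19339/W + 25798/(1/(32712 + Q(M, j))) = -19339/25600 + 25798/(1/(32712 - 20)) = -19339*1/25600 + 25798/(1/32692) = -19339/25600 + 25798/(1/32692) = -19339/25600 + 25798*32692 = -19339/25600 + 843388216 = 21590738310261/25600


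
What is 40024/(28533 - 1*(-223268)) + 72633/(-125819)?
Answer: -13253282377/31681350019 ≈ -0.41833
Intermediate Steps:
40024/(28533 - 1*(-223268)) + 72633/(-125819) = 40024/(28533 + 223268) + 72633*(-1/125819) = 40024/251801 - 72633/125819 = -13253282377/31681350019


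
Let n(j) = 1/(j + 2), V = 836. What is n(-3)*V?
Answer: -836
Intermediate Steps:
n(j) = 1/(2 + j)
n(-3)*V = 836/(2 - 3) = 836/(-1) = -1*836 = -836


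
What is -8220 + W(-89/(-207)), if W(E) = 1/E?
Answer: -731373/89 ≈ -8217.7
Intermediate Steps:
-8220 + W(-89/(-207)) = -8220 + 1/(-89/(-207)) = -8220 + 1/(-89*(-1/207)) = -8220 + 1/(89/207) = -8220 + 207/89 = -731373/89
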